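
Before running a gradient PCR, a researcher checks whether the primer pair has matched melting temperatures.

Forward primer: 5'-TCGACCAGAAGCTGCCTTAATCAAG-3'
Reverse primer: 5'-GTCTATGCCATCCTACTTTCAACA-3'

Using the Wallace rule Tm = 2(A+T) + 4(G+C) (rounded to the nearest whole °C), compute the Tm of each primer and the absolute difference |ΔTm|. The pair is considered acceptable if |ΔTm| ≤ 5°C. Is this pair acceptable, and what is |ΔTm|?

|ΔTm| = 6°C; the pair is not acceptable.

Forward: A=8 T=5 G=5 C=7 → Tm = 2·13 + 4·12 = 74°C.
Reverse: A=6 T=8 G=2 C=8 → Tm = 2·14 + 4·10 = 68°C.
|ΔTm| = |74 − 68| = 6°C, > 5°C.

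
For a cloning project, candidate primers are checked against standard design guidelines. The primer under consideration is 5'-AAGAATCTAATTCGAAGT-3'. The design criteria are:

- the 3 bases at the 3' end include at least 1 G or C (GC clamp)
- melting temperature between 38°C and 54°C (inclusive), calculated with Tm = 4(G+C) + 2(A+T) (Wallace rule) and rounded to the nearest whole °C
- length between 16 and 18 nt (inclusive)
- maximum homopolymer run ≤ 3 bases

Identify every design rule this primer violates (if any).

Base counts: A=8, T=5, G=3, C=2 (length 18).
GC clamp: 3' end AGT has 1 G/C ✓
Tm: Tm = 2·13 + 4·5 = 46°C ✓
length: length 18 ✓
homopolymer run: longest run = 2 ✓

Meets all criteria.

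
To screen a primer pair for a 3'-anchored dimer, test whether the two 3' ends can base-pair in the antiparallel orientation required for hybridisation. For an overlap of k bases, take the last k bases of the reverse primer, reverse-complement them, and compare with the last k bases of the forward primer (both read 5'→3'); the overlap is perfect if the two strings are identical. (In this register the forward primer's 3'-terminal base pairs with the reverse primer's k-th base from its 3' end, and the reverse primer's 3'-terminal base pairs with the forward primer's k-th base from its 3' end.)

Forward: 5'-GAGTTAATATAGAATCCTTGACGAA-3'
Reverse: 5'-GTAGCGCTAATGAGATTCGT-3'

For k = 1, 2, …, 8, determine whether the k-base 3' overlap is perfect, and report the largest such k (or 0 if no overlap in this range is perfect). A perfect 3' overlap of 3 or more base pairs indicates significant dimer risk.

Longest perfect overlap: 5 complementary base pairs; significant dimer risk (threshold 3).

Last 8 bases (5'→3') — forward …TTGACGAA, reverse …AGATTCGT.
Reverse complement of the reverse primer's last 8 bases: ACGAATCT; its first k bases are the reverse complement of the reverse primer's last k bases, so a perfect k-base overlap needs the forward primer's last k bases to equal them.
Comparing (forward last k vs required): k=1: A vs A ✓; k=2: AA vs AC ✗; k=3: GAA vs ACG ✗; k=4: CGAA vs ACGA ✗; k=5: ACGAA vs ACGAA ✓; k=6: GACGAA vs ACGAAT ✗; k=7: TGACGAA vs ACGAATC ✗; k=8: TTGACGAA vs ACGAATCT ✗.
Perfect overlaps at k = 1, 5; the largest is 5.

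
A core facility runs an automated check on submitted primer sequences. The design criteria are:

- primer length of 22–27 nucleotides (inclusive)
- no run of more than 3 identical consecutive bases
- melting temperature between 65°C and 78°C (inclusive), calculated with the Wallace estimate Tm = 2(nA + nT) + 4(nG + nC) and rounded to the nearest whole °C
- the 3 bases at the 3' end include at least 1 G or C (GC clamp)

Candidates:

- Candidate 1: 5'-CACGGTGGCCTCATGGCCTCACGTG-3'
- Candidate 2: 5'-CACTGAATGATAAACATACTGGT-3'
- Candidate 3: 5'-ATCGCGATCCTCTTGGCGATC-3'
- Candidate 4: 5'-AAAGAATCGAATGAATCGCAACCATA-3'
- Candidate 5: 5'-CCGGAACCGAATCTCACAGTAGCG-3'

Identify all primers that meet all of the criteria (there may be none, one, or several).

Candidate 1 (25 nt, A=3 T=5 G=8 C=9): length 25 ✓; longest run = 2 ✓; Tm = 2·8 + 4·17 = 84°C, outside 65–78°C ✗; 3' end GTG has 2 G/C ✓ — fails.
Candidate 2 (23 nt, A=9 T=6 G=4 C=4): length 23 ✓; longest run = 3 ✓; Tm = 2·15 + 4·8 = 62°C, outside 65–78°C ✗; 3' end GGT has 2 G/C ✓ — fails.
Candidate 3 (21 nt, A=3 T=6 G=5 C=7): length 21, outside 22–27 ✗; longest run = 2 ✓; Tm = 2·9 + 4·12 = 66°C ✓; 3' end ATC has 1 G/C ✓ — fails.
Candidate 4 (26 nt, A=13 T=4 G=4 C=5): length 26 ✓; longest run = 3 ✓; Tm = 2·17 + 4·9 = 70°C ✓; 3' end ATA has 0 G/C, need ≥1 ✗ — fails.
Candidate 5 (24 nt, A=7 T=3 G=6 C=8): length 24 ✓; longest run = 2 ✓; Tm = 2·10 + 4·14 = 76°C ✓; 3' end GCG has 3 G/C ✓ — passes.

Candidate 5 only.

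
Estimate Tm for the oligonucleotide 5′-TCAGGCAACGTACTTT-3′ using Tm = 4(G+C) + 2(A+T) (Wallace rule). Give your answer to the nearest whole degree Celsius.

Base counts: A=4, T=5, G=3, C=4 (length 16).
Tm = 2·(4+5) + 4·(3+4) = 2·9 + 4·7 = 18 + 28 = 46°C.

46°C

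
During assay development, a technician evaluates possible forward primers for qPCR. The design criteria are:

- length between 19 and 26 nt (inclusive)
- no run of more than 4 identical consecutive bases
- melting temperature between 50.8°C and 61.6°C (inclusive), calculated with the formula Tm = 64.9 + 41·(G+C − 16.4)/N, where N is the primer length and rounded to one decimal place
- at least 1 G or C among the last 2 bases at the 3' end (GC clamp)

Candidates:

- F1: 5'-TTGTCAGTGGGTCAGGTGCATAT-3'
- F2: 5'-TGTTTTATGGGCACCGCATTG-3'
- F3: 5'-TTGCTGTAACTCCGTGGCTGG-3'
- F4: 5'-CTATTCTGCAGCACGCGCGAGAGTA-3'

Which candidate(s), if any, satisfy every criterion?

F1 (23 nt, A=4 T=8 G=8 C=3): length 23 ✓; longest run = 3 ✓; Tm = 64.9 + 41·(11 − 16.4)/23 = 55.3°C ✓; 3' end AT has 0 G/C, need ≥1 ✗ — fails.
F2 (21 nt, A=3 T=8 G=6 C=4): length 21 ✓; longest run = 4 ✓; Tm = 64.9 + 41·(10 − 16.4)/21 = 52.4°C ✓; 3' end TG has 1 G/C ✓ — passes.
F3 (21 nt, A=2 T=7 G=7 C=5): length 21 ✓; longest run = 2 ✓; Tm = 64.9 + 41·(12 − 16.4)/21 = 56.3°C ✓; 3' end GG has 2 G/C ✓ — passes.
F4 (25 nt, A=6 T=5 G=7 C=7): length 25 ✓; longest run = 2 ✓; Tm = 64.9 + 41·(14 − 16.4)/25 = 61.0°C ✓; 3' end TA has 0 G/C, need ≥1 ✗ — fails.

F2 and F3.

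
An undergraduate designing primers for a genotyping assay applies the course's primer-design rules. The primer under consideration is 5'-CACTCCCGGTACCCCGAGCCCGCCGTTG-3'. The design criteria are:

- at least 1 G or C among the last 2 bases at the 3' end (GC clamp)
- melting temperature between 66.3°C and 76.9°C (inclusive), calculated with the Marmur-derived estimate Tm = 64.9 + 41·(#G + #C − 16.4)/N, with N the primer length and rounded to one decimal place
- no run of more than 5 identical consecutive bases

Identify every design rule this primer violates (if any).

Meets all criteria.

Base counts: A=3, T=4, G=7, C=14 (length 28).
GC clamp: 3' end TG has 1 G/C ✓
Tm: Tm = 64.9 + 41·(21 − 16.4)/28 = 71.6°C ✓
homopolymer run: longest run = 4 ✓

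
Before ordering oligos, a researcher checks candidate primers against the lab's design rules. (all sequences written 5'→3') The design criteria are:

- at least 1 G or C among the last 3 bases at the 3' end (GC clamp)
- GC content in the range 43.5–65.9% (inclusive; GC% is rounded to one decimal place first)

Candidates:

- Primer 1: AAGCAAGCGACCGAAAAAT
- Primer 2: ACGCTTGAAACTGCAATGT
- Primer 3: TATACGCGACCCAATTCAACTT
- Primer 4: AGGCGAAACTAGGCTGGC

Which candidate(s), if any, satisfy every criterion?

Primer 4 only.

Primer 1 (19 nt, A=10 T=1 G=4 C=4): 3' end AAT has 0 G/C, need ≥1 ✗; GC 8/19 = 42.1%, outside 43.5–65.9% ✗ — fails.
Primer 2 (19 nt, A=6 T=5 G=4 C=4): 3' end TGT has 1 G/C ✓; GC 8/19 = 42.1%, outside 43.5–65.9% ✗ — fails.
Primer 3 (22 nt, A=7 T=6 G=2 C=7): 3' end CTT has 1 G/C ✓; GC 9/22 = 40.9%, outside 43.5–65.9% ✗ — fails.
Primer 4 (18 nt, A=5 T=2 G=7 C=4): 3' end GGC has 3 G/C ✓; GC 11/18 = 61.1% ✓ — passes.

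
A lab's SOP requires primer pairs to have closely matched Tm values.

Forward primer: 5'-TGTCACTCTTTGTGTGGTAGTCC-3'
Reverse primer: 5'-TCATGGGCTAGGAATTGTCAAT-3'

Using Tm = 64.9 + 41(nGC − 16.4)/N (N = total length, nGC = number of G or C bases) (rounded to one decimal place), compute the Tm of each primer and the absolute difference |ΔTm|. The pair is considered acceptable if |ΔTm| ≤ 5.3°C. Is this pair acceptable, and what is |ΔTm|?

Forward: G+C = 11, N = 23 → Tm = 64.9 + 41·(11 − 16.4)/23 = 55.3°C.
Reverse: G+C = 9, N = 22 → Tm = 64.9 + 41·(9 − 16.4)/22 = 51.1°C.
|ΔTm| = |55.3 − 51.1| = 4.2°C, ≤ 5.3°C.

|ΔTm| = 4.2°C; the pair is acceptable.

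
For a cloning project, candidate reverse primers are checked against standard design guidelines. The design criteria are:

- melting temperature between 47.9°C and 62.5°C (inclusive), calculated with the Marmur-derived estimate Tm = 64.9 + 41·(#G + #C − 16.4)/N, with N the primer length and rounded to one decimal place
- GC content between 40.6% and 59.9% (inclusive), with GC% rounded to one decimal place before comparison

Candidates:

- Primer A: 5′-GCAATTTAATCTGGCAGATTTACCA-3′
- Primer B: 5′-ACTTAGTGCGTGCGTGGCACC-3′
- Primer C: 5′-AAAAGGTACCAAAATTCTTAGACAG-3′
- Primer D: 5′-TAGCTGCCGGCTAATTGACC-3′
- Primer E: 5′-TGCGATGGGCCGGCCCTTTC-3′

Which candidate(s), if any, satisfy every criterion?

Primer D only.

Primer A (25 nt, A=8 T=8 G=4 C=5): Tm = 64.9 + 41·(9 − 16.4)/25 = 52.8°C ✓; GC 9/25 = 36.0%, outside 40.6–59.9% ✗ — fails.
Primer B (21 nt, A=3 T=5 G=7 C=6): Tm = 64.9 + 41·(13 − 16.4)/21 = 58.3°C ✓; GC 13/21 = 61.9%, outside 40.6–59.9% ✗ — fails.
Primer C (25 nt, A=12 T=5 G=4 C=4): Tm = 64.9 + 41·(8 − 16.4)/25 = 51.1°C ✓; GC 8/25 = 32.0%, outside 40.6–59.9% ✗ — fails.
Primer D (20 nt, A=4 T=5 G=5 C=6): Tm = 64.9 + 41·(11 − 16.4)/20 = 53.8°C ✓; GC 11/20 = 55.0% ✓ — passes.
Primer E (20 nt, A=1 T=5 G=7 C=7): Tm = 64.9 + 41·(14 − 16.4)/20 = 60.0°C ✓; GC 14/20 = 70.0%, outside 40.6–59.9% ✗ — fails.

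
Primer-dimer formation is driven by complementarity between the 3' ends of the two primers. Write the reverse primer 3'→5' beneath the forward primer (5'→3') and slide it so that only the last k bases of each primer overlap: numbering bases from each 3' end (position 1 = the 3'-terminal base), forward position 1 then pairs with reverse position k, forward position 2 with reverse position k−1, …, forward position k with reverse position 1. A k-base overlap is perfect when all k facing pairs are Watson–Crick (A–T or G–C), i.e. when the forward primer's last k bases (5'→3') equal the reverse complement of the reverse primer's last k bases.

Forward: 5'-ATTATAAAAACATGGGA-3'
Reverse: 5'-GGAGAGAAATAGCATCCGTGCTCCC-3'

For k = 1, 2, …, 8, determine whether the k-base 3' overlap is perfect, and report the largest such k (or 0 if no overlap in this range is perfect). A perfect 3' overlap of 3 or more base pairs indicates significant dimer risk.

Longest perfect overlap: 4 complementary base pairs; significant dimer risk (threshold 3).

Last 8 bases (5'→3') — forward …ACATGGGA, reverse …GTGCTCCC.
Reverse complement of the reverse primer's last 8 bases: GGGAGCAC; its first k bases are the reverse complement of the reverse primer's last k bases, so a perfect k-base overlap needs the forward primer's last k bases to equal them.
Comparing (forward last k vs required): k=1: A vs G ✗; k=2: GA vs GG ✗; k=3: GGA vs GGG ✗; k=4: GGGA vs GGGA ✓; k=5: TGGGA vs GGGAG ✗; k=6: ATGGGA vs GGGAGC ✗; k=7: CATGGGA vs GGGAGCA ✗; k=8: ACATGGGA vs GGGAGCAC ✗.
Only k = 4 is perfect, so the longest perfect 3' overlap is 4.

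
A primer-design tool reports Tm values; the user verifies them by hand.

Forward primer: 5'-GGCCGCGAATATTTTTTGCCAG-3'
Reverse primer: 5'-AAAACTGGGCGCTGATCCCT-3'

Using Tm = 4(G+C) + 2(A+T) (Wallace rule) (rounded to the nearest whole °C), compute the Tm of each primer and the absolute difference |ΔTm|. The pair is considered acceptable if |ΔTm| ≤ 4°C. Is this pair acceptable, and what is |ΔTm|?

|ΔTm| = 4°C; the pair is acceptable.

Forward: A=4 T=7 G=6 C=5 → Tm = 2·11 + 4·11 = 66°C.
Reverse: A=5 T=4 G=5 C=6 → Tm = 2·9 + 4·11 = 62°C.
|ΔTm| = |66 − 62| = 4°C, ≤ 4°C.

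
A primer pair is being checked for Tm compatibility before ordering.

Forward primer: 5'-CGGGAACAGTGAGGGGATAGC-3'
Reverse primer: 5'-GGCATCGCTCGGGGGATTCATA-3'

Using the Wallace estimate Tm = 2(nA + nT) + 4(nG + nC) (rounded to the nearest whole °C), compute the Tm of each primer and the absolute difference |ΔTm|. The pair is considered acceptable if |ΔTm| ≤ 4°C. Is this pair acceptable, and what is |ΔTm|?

Forward: A=6 T=2 G=10 C=3 → Tm = 2·8 + 4·13 = 68°C.
Reverse: A=4 T=5 G=8 C=5 → Tm = 2·9 + 4·13 = 70°C.
|ΔTm| = |68 − 70| = 2°C, ≤ 4°C.

|ΔTm| = 2°C; the pair is acceptable.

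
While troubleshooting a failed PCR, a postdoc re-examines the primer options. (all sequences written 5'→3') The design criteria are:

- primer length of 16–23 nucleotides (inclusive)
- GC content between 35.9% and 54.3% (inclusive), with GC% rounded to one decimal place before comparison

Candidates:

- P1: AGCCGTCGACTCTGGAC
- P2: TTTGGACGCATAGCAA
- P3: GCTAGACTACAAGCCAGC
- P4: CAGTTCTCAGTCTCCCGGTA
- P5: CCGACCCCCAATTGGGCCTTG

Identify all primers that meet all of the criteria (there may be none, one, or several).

P1 (17 nt, A=3 T=3 G=5 C=6): length 17 ✓; GC 11/17 = 64.7%, outside 35.9–54.3% ✗ — fails.
P2 (16 nt, A=5 T=4 G=4 C=3): length 16 ✓; GC 7/16 = 43.8% ✓ — passes.
P3 (18 nt, A=6 T=2 G=4 C=6): length 18 ✓; GC 10/18 = 55.6%, outside 35.9–54.3% ✗ — fails.
P4 (20 nt, A=3 T=6 G=4 C=7): length 20 ✓; GC 11/20 = 55.0%, outside 35.9–54.3% ✗ — fails.
P5 (21 nt, A=3 T=4 G=5 C=9): length 21 ✓; GC 14/21 = 66.7%, outside 35.9–54.3% ✗ — fails.

P2 only.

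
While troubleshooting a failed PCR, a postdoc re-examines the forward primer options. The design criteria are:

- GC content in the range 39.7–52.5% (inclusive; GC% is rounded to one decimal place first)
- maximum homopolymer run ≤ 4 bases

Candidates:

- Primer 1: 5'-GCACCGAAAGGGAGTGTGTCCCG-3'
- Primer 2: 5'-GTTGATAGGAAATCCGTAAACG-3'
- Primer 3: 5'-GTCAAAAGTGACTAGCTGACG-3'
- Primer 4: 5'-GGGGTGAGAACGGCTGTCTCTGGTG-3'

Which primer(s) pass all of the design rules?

Primer 1 (23 nt, A=5 T=3 G=9 C=6): GC 15/23 = 65.2%, outside 39.7–52.5% ✗; longest run = 3 ✓ — fails.
Primer 2 (22 nt, A=8 T=5 G=6 C=3): GC 9/22 = 40.9% ✓; longest run = 3 ✓ — passes.
Primer 3 (21 nt, A=7 T=4 G=6 C=4): GC 10/21 = 47.6% ✓; longest run = 4 ✓ — passes.
Primer 4 (25 nt, A=3 T=6 G=12 C=4): GC 16/25 = 64.0%, outside 39.7–52.5% ✗; longest run = 4 ✓ — fails.

Primer 2 and Primer 3.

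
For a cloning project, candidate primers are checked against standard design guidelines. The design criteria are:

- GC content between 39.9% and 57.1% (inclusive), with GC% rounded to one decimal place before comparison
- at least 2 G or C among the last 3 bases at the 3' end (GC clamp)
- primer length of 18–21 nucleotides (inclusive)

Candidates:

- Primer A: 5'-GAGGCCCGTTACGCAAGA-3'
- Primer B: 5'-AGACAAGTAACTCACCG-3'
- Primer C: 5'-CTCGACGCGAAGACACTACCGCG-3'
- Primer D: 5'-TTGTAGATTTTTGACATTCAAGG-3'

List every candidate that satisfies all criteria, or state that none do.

None of the candidates satisfy all criteria.

Primer A (18 nt, A=5 T=2 G=6 C=5): GC 11/18 = 61.1%, outside 39.9–57.1% ✗; 3' end AGA has 1 G/C, need ≥2 ✗; length 18 ✓ — fails.
Primer B (17 nt, A=7 T=2 G=3 C=5): GC 8/17 = 47.1% ✓; 3' end CCG has 3 G/C ✓; length 17, outside 18–21 ✗ — fails.
Primer C (23 nt, A=6 T=2 G=6 C=9): GC 15/23 = 65.2%, outside 39.9–57.1% ✗; 3' end GCG has 3 G/C ✓; length 23, outside 18–21 ✗ — fails.
Primer D (23 nt, A=6 T=10 G=5 C=2): GC 7/23 = 30.4%, outside 39.9–57.1% ✗; 3' end AGG has 2 G/C ✓; length 23, outside 18–21 ✗ — fails.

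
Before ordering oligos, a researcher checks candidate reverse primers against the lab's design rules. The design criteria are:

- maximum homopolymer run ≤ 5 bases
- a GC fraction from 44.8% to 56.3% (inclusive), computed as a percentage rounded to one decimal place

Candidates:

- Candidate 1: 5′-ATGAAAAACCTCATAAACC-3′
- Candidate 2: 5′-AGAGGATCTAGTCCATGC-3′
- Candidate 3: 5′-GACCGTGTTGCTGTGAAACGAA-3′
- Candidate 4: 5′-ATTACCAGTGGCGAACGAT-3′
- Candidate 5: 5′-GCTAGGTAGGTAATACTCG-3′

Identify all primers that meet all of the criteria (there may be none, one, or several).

Candidate 1 (19 nt, A=10 T=3 G=1 C=5): longest run = 5 ✓; GC 6/19 = 31.6%, outside 44.8–56.3% ✗ — fails.
Candidate 2 (18 nt, A=5 T=4 G=5 C=4): longest run = 2 ✓; GC 9/18 = 50.0% ✓ — passes.
Candidate 3 (22 nt, A=6 T=5 G=7 C=4): longest run = 3 ✓; GC 11/22 = 50.0% ✓ — passes.
Candidate 4 (19 nt, A=6 T=4 G=5 C=4): longest run = 2 ✓; GC 9/19 = 47.4% ✓ — passes.
Candidate 5 (19 nt, A=5 T=5 G=6 C=3): longest run = 2 ✓; GC 9/19 = 47.4% ✓ — passes.

Candidate 2, Candidate 3, Candidate 4 and Candidate 5.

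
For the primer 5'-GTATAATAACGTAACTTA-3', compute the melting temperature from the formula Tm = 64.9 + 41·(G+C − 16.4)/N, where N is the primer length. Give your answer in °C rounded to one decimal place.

36.7°C

Base counts: A=8, T=6, G=2, C=2; G+C = 4, N = 18.
Tm = 64.9 + 41·(4 − 16.4)/18 = 64.9 + -508.40/18 = 36.7°C.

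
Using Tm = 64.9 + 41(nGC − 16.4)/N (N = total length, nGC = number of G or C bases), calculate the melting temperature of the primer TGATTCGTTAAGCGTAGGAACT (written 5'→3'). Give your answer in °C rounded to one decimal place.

51.1°C

Base counts: A=6, T=7, G=6, C=3; G+C = 9, N = 22.
Tm = 64.9 + 41·(9 − 16.4)/22 = 64.9 + -303.40/22 = 51.1°C.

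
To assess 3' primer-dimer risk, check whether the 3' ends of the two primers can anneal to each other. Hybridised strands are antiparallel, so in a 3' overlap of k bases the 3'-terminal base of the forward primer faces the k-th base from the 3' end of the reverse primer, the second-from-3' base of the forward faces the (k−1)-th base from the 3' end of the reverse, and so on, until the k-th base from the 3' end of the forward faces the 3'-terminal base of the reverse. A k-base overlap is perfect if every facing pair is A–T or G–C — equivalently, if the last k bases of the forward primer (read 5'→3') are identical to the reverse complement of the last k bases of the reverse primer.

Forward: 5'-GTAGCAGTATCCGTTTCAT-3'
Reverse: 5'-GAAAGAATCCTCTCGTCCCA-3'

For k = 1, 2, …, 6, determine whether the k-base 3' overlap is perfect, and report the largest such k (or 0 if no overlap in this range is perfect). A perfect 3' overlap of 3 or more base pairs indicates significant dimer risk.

Longest perfect overlap: 1 complementary base pair; below the dimer-risk threshold (threshold 3).

Last 6 bases (5'→3') — forward …TTTCAT, reverse …GTCCCA.
Reverse complement of the reverse primer's last 6 bases: TGGGAC; its first k bases are the reverse complement of the reverse primer's last k bases, so a perfect k-base overlap needs the forward primer's last k bases to equal them.
Comparing (forward last k vs required): k=1: T vs T ✓; k=2: AT vs TG ✗; k=3: CAT vs TGG ✗; k=4: TCAT vs TGGG ✗; k=5: TTCAT vs TGGGA ✗; k=6: TTTCAT vs TGGGAC ✗.
Only k = 1 is perfect, so the longest perfect 3' overlap is 1.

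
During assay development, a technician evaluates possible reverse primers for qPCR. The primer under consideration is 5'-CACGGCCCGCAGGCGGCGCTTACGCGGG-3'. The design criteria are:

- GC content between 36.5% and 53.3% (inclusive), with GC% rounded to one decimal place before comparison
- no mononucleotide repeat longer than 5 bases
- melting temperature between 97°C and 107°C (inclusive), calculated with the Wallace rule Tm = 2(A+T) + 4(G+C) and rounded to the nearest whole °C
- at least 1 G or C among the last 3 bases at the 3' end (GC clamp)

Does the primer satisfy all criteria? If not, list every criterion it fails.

Base counts: A=3, T=2, G=12, C=11 (length 28).
GC content: GC 23/28 = 82.1%, outside 36.5–53.3% ✗
homopolymer run: longest run = 3 ✓
Tm: Tm = 2·5 + 4·23 = 102°C ✓
GC clamp: 3' end GGG has 3 G/C ✓

Fails: GC content.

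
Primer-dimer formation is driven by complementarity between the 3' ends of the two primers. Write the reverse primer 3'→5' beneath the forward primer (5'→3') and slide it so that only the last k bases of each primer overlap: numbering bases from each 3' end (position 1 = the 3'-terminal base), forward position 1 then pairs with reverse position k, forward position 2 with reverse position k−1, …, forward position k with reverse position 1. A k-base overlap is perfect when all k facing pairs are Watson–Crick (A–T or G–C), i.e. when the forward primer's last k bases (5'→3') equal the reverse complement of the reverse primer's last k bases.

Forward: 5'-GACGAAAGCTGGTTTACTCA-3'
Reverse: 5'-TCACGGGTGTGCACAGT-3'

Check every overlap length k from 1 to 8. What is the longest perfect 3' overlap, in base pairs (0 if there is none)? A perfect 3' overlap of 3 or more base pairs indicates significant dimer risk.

Longest perfect overlap: 1 complementary base pair; below the dimer-risk threshold (threshold 3).

Last 8 bases (5'→3') — forward …TTTACTCA, reverse …TGCACAGT.
Reverse complement of the reverse primer's last 8 bases: ACTGTGCA; its first k bases are the reverse complement of the reverse primer's last k bases, so a perfect k-base overlap needs the forward primer's last k bases to equal them.
Comparing (forward last k vs required): k=1: A vs A ✓; k=2: CA vs AC ✗; k=3: TCA vs ACT ✗; k=4: CTCA vs ACTG ✗; k=5: ACTCA vs ACTGT ✗; k=6: TACTCA vs ACTGTG ✗; k=7: TTACTCA vs ACTGTGC ✗; k=8: TTTACTCA vs ACTGTGCA ✗.
Only k = 1 is perfect, so the longest perfect 3' overlap is 1.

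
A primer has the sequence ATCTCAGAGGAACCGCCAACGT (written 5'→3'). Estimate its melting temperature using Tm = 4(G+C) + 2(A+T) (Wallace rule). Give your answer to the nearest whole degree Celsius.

68°C

Base counts: A=7, T=3, G=5, C=7 (length 22).
Tm = 2·(7+3) + 4·(5+7) = 2·10 + 4·12 = 20 + 48 = 68°C.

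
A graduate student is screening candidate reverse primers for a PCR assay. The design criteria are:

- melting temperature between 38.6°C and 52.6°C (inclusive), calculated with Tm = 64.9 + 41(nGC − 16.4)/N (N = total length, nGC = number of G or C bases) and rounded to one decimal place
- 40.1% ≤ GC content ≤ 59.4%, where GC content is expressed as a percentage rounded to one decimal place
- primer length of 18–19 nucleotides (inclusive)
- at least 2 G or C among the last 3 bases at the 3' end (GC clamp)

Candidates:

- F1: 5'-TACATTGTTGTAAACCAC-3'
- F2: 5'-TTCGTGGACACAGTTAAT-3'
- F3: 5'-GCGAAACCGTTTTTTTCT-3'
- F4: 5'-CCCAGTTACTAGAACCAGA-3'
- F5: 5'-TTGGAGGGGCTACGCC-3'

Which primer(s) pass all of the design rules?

None of the candidates satisfy all criteria.

F1 (18 nt, A=6 T=6 G=2 C=4): Tm = 64.9 + 41·(6 − 16.4)/18 = 41.2°C ✓; GC 6/18 = 33.3%, outside 40.1–59.4% ✗; length 18 ✓; 3' end CAC has 2 G/C ✓ — fails.
F2 (18 nt, A=5 T=6 G=4 C=3): Tm = 64.9 + 41·(7 − 16.4)/18 = 43.5°C ✓; GC 7/18 = 38.9%, outside 40.1–59.4% ✗; length 18 ✓; 3' end AAT has 0 G/C, need ≥2 ✗ — fails.
F3 (18 nt, A=3 T=8 G=3 C=4): Tm = 64.9 + 41·(7 − 16.4)/18 = 43.5°C ✓; GC 7/18 = 38.9%, outside 40.1–59.4% ✗; length 18 ✓; 3' end TCT has 1 G/C, need ≥2 ✗ — fails.
F4 (19 nt, A=7 T=3 G=3 C=6): Tm = 64.9 + 41·(9 − 16.4)/19 = 48.9°C ✓; GC 9/19 = 47.4% ✓; length 19 ✓; 3' end AGA has 1 G/C, need ≥2 ✗ — fails.
F5 (16 nt, A=2 T=3 G=7 C=4): Tm = 64.9 + 41·(11 − 16.4)/16 = 51.1°C ✓; GC 11/16 = 68.8%, outside 40.1–59.4% ✗; length 16, outside 18–19 ✗; 3' end GCC has 3 G/C ✓ — fails.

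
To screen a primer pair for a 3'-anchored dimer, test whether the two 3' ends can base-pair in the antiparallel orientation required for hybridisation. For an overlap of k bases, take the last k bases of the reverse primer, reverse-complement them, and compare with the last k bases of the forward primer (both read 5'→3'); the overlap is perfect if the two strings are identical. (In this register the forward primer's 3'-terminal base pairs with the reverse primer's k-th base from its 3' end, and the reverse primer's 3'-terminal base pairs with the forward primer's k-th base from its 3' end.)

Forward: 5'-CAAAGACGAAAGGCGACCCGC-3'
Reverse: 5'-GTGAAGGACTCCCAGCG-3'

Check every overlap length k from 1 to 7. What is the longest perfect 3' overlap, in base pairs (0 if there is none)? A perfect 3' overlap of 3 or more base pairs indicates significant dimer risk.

Last 7 bases (5'→3') — forward …GACCCGC, reverse …CCCAGCG.
Reverse complement of the reverse primer's last 7 bases: CGCTGGG; its first k bases are the reverse complement of the reverse primer's last k bases, so a perfect k-base overlap needs the forward primer's last k bases to equal them.
Comparing (forward last k vs required): k=1: C vs C ✓; k=2: GC vs CG ✗; k=3: CGC vs CGC ✓; k=4: CCGC vs CGCT ✗; k=5: CCCGC vs CGCTG ✗; k=6: ACCCGC vs CGCTGG ✗; k=7: GACCCGC vs CGCTGGG ✗.
Perfect overlaps at k = 1, 3; the largest is 3.

Longest perfect overlap: 3 complementary base pairs; significant dimer risk (threshold 3).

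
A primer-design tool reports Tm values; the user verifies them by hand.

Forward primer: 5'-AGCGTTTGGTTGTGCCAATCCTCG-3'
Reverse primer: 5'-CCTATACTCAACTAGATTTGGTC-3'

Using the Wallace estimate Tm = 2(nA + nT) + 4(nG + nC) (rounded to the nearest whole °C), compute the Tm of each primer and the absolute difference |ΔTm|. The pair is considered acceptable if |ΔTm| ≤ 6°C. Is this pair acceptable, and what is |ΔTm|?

Forward: A=3 T=8 G=7 C=6 → Tm = 2·11 + 4·13 = 74°C.
Reverse: A=6 T=8 G=3 C=6 → Tm = 2·14 + 4·9 = 64°C.
|ΔTm| = |74 − 64| = 10°C, > 6°C.

|ΔTm| = 10°C; the pair is not acceptable.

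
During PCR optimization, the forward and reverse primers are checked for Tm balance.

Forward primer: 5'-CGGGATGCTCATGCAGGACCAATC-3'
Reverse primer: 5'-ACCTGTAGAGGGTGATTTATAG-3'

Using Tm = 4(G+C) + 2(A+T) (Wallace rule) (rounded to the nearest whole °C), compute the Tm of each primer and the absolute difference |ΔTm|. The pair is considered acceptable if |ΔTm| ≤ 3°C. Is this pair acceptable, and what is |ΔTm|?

Forward: A=6 T=4 G=7 C=7 → Tm = 2·10 + 4·14 = 76°C.
Reverse: A=6 T=7 G=7 C=2 → Tm = 2·13 + 4·9 = 62°C.
|ΔTm| = |76 − 62| = 14°C, > 3°C.

|ΔTm| = 14°C; the pair is not acceptable.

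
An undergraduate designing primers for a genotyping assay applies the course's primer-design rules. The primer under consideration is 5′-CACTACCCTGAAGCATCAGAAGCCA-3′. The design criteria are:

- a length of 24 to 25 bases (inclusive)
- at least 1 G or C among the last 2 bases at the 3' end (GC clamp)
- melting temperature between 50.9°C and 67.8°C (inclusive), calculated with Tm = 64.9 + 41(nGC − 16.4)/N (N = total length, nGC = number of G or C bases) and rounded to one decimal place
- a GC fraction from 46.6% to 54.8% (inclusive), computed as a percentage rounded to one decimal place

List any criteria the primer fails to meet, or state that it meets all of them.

Meets all criteria.

Base counts: A=9, T=3, G=4, C=9 (length 25).
length: length 25 ✓
GC clamp: 3' end CA has 1 G/C ✓
Tm: Tm = 64.9 + 41·(13 − 16.4)/25 = 59.3°C ✓
GC content: GC 13/25 = 52.0% ✓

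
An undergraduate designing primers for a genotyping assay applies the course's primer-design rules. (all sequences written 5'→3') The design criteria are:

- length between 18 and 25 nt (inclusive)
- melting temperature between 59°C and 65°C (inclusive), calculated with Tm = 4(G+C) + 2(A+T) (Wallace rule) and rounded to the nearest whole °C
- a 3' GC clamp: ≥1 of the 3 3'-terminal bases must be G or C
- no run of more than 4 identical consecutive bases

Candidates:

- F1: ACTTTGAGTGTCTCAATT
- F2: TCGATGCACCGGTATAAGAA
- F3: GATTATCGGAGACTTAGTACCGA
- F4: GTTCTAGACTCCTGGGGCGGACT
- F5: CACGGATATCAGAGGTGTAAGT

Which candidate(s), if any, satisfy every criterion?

F1 (18 nt, A=4 T=8 G=3 C=3): length 18 ✓; Tm = 2·12 + 4·6 = 48°C, outside 59–65°C ✗; 3' end ATT has 0 G/C, need ≥1 ✗; longest run = 3 ✓ — fails.
F2 (20 nt, A=7 T=4 G=5 C=4): length 20 ✓; Tm = 2·11 + 4·9 = 58°C, outside 59–65°C ✗; 3' end GAA has 1 G/C ✓; longest run = 2 ✓ — fails.
F3 (23 nt, A=7 T=6 G=6 C=4): length 23 ✓; Tm = 2·13 + 4·10 = 66°C, outside 59–65°C ✗; 3' end CGA has 2 G/C ✓; longest run = 2 ✓ — fails.
F4 (23 nt, A=3 T=6 G=8 C=6): length 23 ✓; Tm = 2·9 + 4·14 = 74°C, outside 59–65°C ✗; 3' end ACT has 1 G/C ✓; longest run = 4 ✓ — fails.
F5 (22 nt, A=7 T=5 G=7 C=3): length 22 ✓; Tm = 2·12 + 4·10 = 64°C ✓; 3' end AGT has 1 G/C ✓; longest run = 2 ✓ — passes.

F5 only.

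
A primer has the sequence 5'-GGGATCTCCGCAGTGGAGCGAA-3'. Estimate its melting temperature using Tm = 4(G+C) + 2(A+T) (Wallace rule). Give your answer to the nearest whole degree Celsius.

72°C

Base counts: A=5, T=3, G=9, C=5 (length 22).
Tm = 2·(5+3) + 4·(9+5) = 2·8 + 4·14 = 16 + 56 = 72°C.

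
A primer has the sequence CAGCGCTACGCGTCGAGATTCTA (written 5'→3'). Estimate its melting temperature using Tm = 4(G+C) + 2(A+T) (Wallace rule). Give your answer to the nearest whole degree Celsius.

72°C

Base counts: A=5, T=5, G=6, C=7 (length 23).
Tm = 2·(5+5) + 4·(6+7) = 2·10 + 4·13 = 20 + 52 = 72°C.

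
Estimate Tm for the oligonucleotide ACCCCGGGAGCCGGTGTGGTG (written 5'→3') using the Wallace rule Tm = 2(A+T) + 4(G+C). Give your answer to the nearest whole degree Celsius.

74°C

Base counts: A=2, T=3, G=10, C=6 (length 21).
Tm = 2·(2+3) + 4·(10+6) = 2·5 + 4·16 = 10 + 64 = 74°C.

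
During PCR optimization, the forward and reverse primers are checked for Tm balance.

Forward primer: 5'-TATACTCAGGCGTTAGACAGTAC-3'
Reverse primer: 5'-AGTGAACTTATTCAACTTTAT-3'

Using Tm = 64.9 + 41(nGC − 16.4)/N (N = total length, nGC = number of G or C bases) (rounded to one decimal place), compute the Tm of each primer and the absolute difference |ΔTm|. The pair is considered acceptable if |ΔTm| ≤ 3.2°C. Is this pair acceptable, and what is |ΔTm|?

Forward: G+C = 10, N = 23 → Tm = 64.9 + 41·(10 − 16.4)/23 = 53.5°C.
Reverse: G+C = 5, N = 21 → Tm = 64.9 + 41·(5 − 16.4)/21 = 42.6°C.
|ΔTm| = |53.5 − 42.6| = 10.9°C, > 3.2°C.

|ΔTm| = 10.9°C; the pair is not acceptable.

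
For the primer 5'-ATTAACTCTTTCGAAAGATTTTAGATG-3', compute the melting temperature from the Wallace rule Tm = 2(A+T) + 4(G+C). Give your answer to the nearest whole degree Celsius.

Base counts: A=9, T=11, G=4, C=3 (length 27).
Tm = 2·(9+11) + 4·(4+3) = 2·20 + 4·7 = 40 + 28 = 68°C.

68°C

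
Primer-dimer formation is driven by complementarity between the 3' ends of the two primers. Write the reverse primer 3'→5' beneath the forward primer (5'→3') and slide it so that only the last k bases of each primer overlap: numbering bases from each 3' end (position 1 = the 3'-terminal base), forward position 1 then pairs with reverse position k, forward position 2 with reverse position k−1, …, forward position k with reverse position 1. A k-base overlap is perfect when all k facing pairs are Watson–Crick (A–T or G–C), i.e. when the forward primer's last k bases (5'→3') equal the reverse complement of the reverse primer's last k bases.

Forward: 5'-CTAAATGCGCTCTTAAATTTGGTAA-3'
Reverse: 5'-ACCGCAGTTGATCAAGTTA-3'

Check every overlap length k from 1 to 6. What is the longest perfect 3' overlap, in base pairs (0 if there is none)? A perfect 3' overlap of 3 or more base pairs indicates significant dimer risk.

Longest perfect overlap: 3 complementary base pairs; significant dimer risk (threshold 3).

Last 6 bases (5'→3') — forward …TGGTAA, reverse …AAGTTA.
Reverse complement of the reverse primer's last 6 bases: TAACTT; its first k bases are the reverse complement of the reverse primer's last k bases, so a perfect k-base overlap needs the forward primer's last k bases to equal them.
Comparing (forward last k vs required): k=1: A vs T ✗; k=2: AA vs TA ✗; k=3: TAA vs TAA ✓; k=4: GTAA vs TAAC ✗; k=5: GGTAA vs TAACT ✗; k=6: TGGTAA vs TAACTT ✗.
Only k = 3 is perfect, so the longest perfect 3' overlap is 3.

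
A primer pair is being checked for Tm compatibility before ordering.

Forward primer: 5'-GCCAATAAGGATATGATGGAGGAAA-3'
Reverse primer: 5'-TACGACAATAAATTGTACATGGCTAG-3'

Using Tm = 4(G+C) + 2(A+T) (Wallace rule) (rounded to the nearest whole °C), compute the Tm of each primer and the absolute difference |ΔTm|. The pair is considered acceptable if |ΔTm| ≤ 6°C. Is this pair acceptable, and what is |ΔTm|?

Forward: A=11 T=4 G=8 C=2 → Tm = 2·15 + 4·10 = 70°C.
Reverse: A=10 T=7 G=5 C=4 → Tm = 2·17 + 4·9 = 70°C.
|ΔTm| = |70 − 70| = 0°C, ≤ 6°C.

|ΔTm| = 0°C; the pair is acceptable.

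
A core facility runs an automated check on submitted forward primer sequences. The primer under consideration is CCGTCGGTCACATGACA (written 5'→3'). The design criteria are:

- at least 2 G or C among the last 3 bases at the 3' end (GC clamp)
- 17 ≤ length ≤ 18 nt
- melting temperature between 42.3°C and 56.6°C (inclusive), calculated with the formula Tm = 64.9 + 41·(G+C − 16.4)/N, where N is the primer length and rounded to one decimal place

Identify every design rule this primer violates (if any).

Fails: GC clamp.

Base counts: A=4, T=3, G=4, C=6 (length 17).
GC clamp: 3' end ACA has 1 G/C, need ≥2 ✗
length: length 17 ✓
Tm: Tm = 64.9 + 41·(10 − 16.4)/17 = 49.5°C ✓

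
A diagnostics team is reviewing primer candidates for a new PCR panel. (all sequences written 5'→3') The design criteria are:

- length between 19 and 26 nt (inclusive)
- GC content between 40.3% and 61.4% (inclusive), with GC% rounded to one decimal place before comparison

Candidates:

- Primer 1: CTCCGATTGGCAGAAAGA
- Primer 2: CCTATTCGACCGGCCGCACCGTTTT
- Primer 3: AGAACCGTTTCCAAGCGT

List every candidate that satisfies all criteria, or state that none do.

Primer 1 (18 nt, A=6 T=3 G=5 C=4): length 18, outside 19–26 ✗; GC 9/18 = 50.0% ✓ — fails.
Primer 2 (25 nt, A=3 T=7 G=5 C=10): length 25 ✓; GC 15/25 = 60.0% ✓ — passes.
Primer 3 (18 nt, A=5 T=4 G=4 C=5): length 18, outside 19–26 ✗; GC 9/18 = 50.0% ✓ — fails.

Primer 2 only.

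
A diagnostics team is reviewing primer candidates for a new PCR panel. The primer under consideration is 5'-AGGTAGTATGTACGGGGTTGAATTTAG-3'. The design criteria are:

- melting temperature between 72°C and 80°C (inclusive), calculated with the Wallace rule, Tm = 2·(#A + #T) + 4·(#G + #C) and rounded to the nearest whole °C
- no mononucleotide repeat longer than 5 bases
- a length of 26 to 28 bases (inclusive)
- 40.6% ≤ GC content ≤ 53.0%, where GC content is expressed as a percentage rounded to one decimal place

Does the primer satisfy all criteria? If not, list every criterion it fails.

Base counts: A=7, T=9, G=10, C=1 (length 27).
Tm: Tm = 2·16 + 4·11 = 76°C ✓
homopolymer run: longest run = 4 ✓
length: length 27 ✓
GC content: GC 11/27 = 40.7% ✓

Meets all criteria.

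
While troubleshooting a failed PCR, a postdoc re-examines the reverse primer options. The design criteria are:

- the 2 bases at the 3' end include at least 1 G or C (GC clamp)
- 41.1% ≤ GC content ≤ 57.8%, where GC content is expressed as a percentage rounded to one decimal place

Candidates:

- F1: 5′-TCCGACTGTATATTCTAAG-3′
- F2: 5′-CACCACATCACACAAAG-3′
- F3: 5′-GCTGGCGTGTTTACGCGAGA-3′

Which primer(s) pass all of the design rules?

F2 only.

F1 (19 nt, A=5 T=7 G=3 C=4): 3' end AG has 1 G/C ✓; GC 7/19 = 36.8%, outside 41.1–57.8% ✗ — fails.
F2 (17 nt, A=8 T=1 G=1 C=7): 3' end AG has 1 G/C ✓; GC 8/17 = 47.1% ✓ — passes.
F3 (20 nt, A=3 T=5 G=8 C=4): 3' end GA has 1 G/C ✓; GC 12/20 = 60.0%, outside 41.1–57.8% ✗ — fails.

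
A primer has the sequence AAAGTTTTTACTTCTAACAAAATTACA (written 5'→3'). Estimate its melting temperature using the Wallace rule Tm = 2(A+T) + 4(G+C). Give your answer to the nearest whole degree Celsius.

64°C

Base counts: A=12, T=10, G=1, C=4 (length 27).
Tm = 2·(12+10) + 4·(1+4) = 2·22 + 4·5 = 44 + 20 = 64°C.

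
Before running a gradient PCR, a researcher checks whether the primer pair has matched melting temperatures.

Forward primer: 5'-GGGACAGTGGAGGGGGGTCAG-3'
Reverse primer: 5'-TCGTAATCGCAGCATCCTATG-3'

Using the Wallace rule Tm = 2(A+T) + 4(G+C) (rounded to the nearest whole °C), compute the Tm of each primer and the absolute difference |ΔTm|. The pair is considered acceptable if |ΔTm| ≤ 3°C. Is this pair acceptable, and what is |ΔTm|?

|ΔTm| = 10°C; the pair is not acceptable.

Forward: A=4 T=2 G=13 C=2 → Tm = 2·6 + 4·15 = 72°C.
Reverse: A=5 T=6 G=4 C=6 → Tm = 2·11 + 4·10 = 62°C.
|ΔTm| = |72 − 62| = 10°C, > 3°C.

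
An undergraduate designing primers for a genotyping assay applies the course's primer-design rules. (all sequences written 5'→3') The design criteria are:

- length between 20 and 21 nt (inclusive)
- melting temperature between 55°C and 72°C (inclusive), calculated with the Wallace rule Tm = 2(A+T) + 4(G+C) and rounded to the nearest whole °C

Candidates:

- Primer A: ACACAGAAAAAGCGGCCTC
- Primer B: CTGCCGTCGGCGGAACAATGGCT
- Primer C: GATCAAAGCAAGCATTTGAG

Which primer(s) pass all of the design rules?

Primer A (19 nt, A=8 T=1 G=4 C=6): length 19, outside 20–21 ✗; Tm = 2·9 + 4·10 = 58°C ✓ — fails.
Primer B (23 nt, A=4 T=4 G=8 C=7): length 23, outside 20–21 ✗; Tm = 2·8 + 4·15 = 76°C, outside 55–72°C ✗ — fails.
Primer C (20 nt, A=8 T=4 G=5 C=3): length 20 ✓; Tm = 2·12 + 4·8 = 56°C ✓ — passes.

Primer C only.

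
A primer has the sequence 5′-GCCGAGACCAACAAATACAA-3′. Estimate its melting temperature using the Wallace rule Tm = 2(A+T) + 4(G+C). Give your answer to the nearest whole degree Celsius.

58°C

Base counts: A=10, T=1, G=3, C=6 (length 20).
Tm = 2·(10+1) + 4·(3+6) = 2·11 + 4·9 = 22 + 36 = 58°C.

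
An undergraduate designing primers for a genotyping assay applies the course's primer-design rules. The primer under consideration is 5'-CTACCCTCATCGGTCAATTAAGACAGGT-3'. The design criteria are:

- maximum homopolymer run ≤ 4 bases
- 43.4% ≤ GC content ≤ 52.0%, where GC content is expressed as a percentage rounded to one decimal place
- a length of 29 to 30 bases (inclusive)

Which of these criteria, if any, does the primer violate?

Base counts: A=8, T=7, G=5, C=8 (length 28).
homopolymer run: longest run = 3 ✓
GC content: GC 13/28 = 46.4% ✓
length: length 28, outside 29–30 ✗

Fails: length.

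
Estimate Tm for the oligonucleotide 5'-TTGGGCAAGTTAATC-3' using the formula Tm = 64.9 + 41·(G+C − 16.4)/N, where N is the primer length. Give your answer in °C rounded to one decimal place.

Base counts: A=4, T=5, G=4, C=2; G+C = 6, N = 15.
Tm = 64.9 + 41·(6 − 16.4)/15 = 64.9 + -426.40/15 = 36.5°C.

36.5°C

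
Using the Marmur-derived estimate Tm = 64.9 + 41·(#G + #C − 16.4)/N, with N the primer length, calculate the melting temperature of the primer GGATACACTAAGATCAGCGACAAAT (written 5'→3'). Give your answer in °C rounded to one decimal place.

Base counts: A=11, T=4, G=5, C=5; G+C = 10, N = 25.
Tm = 64.9 + 41·(10 − 16.4)/25 = 64.9 + -262.40/25 = 54.4°C.

54.4°C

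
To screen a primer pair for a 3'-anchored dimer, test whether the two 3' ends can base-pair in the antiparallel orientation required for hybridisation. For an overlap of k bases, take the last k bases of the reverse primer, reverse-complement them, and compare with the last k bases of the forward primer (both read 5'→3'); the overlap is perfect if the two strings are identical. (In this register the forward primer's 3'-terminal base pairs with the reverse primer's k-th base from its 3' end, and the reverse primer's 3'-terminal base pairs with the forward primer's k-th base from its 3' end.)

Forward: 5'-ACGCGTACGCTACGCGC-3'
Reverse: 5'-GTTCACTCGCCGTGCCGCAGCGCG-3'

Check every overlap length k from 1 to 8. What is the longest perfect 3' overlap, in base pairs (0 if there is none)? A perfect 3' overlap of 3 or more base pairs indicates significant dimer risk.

Last 8 bases (5'→3') — forward …CTACGCGC, reverse …GCAGCGCG.
Reverse complement of the reverse primer's last 8 bases: CGCGCTGC; its first k bases are the reverse complement of the reverse primer's last k bases, so a perfect k-base overlap needs the forward primer's last k bases to equal them.
Comparing (forward last k vs required): k=1: C vs C ✓; k=2: GC vs CG ✗; k=3: CGC vs CGC ✓; k=4: GCGC vs CGCG ✗; k=5: CGCGC vs CGCGC ✓; k=6: ACGCGC vs CGCGCT ✗; k=7: TACGCGC vs CGCGCTG ✗; k=8: CTACGCGC vs CGCGCTGC ✗.
Perfect overlaps at k = 1, 3, 5; the largest is 5.

Longest perfect overlap: 5 complementary base pairs; significant dimer risk (threshold 3).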